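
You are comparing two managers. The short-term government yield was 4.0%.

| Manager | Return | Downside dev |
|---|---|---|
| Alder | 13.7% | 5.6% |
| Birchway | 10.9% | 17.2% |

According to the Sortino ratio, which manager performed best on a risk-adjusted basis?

Alder

Alder: Sortino ratio = (13.7% − 4.0%) / 5.6% = 1.732
Birchway: Sortino ratio = (10.9% − 4.0%) / 17.2% = 0.401
Highest: Alder (1.732).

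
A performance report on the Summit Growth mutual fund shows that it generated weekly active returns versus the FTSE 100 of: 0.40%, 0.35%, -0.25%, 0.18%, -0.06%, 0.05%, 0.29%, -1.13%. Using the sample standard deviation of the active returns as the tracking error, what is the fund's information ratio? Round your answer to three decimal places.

r̄ = (0.4 + 0.35 − 0.25 + 0.18 − 0.06 + 0.05 + 0.29 − 1.13) / 8 = -0.170 / 8 = -0.0213%
Σ(r − r̄)² = (0.4 − (-0.0213))² + (0.35 − (-0.0213))² + … = 1.7409
sample σ = √(1.7409 / 7) = √0.2487 = 0.4987%
IR = r̄ / tracking error = -0.0213 / 0.4987 = -0.0427

-0.043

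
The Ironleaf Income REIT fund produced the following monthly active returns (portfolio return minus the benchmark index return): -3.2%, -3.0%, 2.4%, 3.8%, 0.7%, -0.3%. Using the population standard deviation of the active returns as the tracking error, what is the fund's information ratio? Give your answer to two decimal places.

0.03

r̄ = (-3.2 − 3 + 2.4 + 3.8 + 0.7 − 0.3) / 6 = 0.0667%
Σ(r − r̄)² = 39.9933; population σ = √(39.9933/6) = 2.5818%
IR = r̄ / tracking error = 0.0667 / 2.5818 = 0.0258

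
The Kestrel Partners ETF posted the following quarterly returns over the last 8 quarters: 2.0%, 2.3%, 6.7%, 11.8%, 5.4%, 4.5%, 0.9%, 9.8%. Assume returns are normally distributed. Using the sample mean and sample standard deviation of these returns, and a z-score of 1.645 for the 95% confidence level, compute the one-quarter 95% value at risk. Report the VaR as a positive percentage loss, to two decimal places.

0.92

μ = (2 + 2.3 + 6.7 + 11.8 + 5.4 + 4.5 + 0.9 + 9.8) / 8 = 5.4250%
Sample σ = √[Σ(r − μ)² / 7] = √[104.2350 / 7] = √14.8907 = 3.8588%
VaR = −(μ − z·σ) = −(5.4250 − 1.645 × 3.8588) = −(-0.9227) = 0.9227%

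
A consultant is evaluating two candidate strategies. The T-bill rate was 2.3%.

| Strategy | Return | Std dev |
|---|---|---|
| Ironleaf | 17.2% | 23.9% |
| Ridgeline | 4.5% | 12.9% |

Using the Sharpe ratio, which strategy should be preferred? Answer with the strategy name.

Ironleaf

Ironleaf: Sharpe ratio = (17.2% − 2.3%) / 23.9% = 0.623
Ridgeline: Sharpe ratio = (4.5% − 2.3%) / 12.9% = 0.171
Highest: Ironleaf (0.623).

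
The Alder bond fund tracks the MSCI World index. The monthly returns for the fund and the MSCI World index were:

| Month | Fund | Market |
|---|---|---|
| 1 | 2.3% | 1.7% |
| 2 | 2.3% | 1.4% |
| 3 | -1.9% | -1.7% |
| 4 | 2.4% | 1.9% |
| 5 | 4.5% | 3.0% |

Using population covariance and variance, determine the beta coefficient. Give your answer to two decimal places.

1.32

r̄p = 1.9200%,  r̄m = 1.2600%
Cov = Σ(rp − r̄p)(rm − r̄m) / 5 = 3.2648
Var(rm) = Σ(rm − r̄m)² / 5 = 2.4824
β = Cov / Var = 3.2648 / 2.4824 = 1.3152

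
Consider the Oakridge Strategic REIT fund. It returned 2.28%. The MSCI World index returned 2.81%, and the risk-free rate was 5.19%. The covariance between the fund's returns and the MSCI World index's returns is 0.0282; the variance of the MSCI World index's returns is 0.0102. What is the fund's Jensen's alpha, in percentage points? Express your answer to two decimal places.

β = Cov / Var = 0.0282 / 0.0102 = 2.7647
E[R] = Rf + β(Rm − Rf) = 5.19% + 2.7647 × (2.81% − 5.19%) = -1.3900%
α = Rp − E[R] = 2.28% − -1.3900% = 3.6700

3.67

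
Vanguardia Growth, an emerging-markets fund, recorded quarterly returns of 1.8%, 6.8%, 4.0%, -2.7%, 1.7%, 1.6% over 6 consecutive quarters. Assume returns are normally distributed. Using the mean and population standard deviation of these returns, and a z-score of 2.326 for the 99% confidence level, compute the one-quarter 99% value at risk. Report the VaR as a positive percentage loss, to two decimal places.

4.46

Mean return r̄ = 13.20 / 6 = 2.2000%
Population σ = √[Σ(r − r̄)² / 6] = √[49.1800 / 6] = √8.1967 = 2.8630%
VaR = −(r̄ − z·σ) = −(2.2000 − 2.326 × 2.8630) = −(-4.4593) = 4.4593%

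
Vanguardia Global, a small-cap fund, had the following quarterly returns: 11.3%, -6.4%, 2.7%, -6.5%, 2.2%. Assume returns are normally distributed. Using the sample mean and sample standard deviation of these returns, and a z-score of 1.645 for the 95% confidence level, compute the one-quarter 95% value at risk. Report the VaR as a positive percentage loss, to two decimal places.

11.56

Mean return r̄ = 3.30 / 5 = 0.6600%
Sample std dev = √[220.8520 / 4] = 7.4305%
VaR = −(r̄ − z·σ) = −(0.6600 − 1.645 × 7.4305) = −(-11.5632) = 11.5632%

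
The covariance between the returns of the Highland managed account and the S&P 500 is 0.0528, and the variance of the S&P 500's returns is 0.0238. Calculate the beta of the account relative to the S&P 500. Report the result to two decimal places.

2.22

β = Cov(Rp, Rm) / Var(Rm) = 0.0528 / 0.0238 = 2.2185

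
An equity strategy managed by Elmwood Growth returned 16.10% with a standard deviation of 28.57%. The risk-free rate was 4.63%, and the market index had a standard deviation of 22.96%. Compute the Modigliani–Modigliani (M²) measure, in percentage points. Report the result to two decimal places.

Sharpe = (Rp − Rf) / σp = (16.10% − 4.63%) / 28.57% = 0.4015
M² = Rf + Sharpe × σm = 4.63% + 0.4015 × 22.96% = 13.8484%

13.85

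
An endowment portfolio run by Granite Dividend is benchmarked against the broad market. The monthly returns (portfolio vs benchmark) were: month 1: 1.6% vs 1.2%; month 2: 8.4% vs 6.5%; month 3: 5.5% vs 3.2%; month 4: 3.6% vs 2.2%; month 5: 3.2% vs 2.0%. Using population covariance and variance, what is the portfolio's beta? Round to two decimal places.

1.23

r̄p = 4.4600%,  r̄m = 3.0200%
Cov = Σ(rp − r̄p)(rm − r̄m) / 5 = 4.2188
Var(rm) = Σ(rm − r̄m)² / 5 = 3.4336
β = Cov / Var = 4.2188 / 3.4336 = 1.2287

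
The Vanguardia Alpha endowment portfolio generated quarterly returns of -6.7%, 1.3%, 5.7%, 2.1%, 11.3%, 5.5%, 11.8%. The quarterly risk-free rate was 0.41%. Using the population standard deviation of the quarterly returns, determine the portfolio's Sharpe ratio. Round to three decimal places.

Mean return μ = 31.00 / 7 = 4.4286%
Population σ = √[Σ(r − μ)² / 7] = √[243.3743 / 7] = √34.7678 = 5.8964%
Sharpe = (μ − rf) / σ = (4.4286 − 0.41) / 5.8964 = 4.0186 / 5.8964 = 0.6815

0.682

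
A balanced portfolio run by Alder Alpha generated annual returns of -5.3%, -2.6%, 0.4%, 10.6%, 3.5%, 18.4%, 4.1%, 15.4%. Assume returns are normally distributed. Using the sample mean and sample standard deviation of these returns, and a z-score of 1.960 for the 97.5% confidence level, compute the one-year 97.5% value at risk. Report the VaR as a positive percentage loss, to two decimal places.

11.08

Mean return μ = 44.50 / 8 = 5.5625%
Σ(r − μ)² = (-5.3 − 5.5625)² + (-2.6 − 5.5625)² + (0.4 − 5.5625)² + … = 504.6188
sample σ = √(504.6188 / 7) = √72.0884 = 8.4905%
VaR = −(μ − z·σ) = −(5.5625 − 1.960 × 8.4905) = −(-11.0789) = 11.0789%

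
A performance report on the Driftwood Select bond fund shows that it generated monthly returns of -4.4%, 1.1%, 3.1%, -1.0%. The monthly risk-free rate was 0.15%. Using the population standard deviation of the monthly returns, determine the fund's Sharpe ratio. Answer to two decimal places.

μ = (-4.4 + 1.1 + 3.1 − 1) / 4 = -0.3000%
Σ(r − μ)² = 30.8200; population σ = √(30.8200/4) = 2.7758%
Sharpe = (μ − rf) / σ = (-0.3000 − 0.15) / 2.7758 = -0.4500 / 2.7758 = -0.1621

-0.16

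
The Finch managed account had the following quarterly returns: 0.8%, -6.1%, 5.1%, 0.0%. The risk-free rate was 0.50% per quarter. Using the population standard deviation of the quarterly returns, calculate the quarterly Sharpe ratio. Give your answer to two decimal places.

r̄ = (0.8 − 6.1 + 5.1 + 0) / 4 = -0.20 / 4 = -0.0500%
Population std dev = √[63.8500 / 4] = 3.9953%
Sharpe = (r̄ − rf) / σ = (-0.0500 − 0.5) / 3.9953 = -0.5500 / 3.9953 = -0.1377

-0.14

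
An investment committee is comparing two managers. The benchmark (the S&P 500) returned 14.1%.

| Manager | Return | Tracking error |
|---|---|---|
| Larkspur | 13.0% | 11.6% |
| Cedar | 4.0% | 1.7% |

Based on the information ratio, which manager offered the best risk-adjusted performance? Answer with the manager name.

Larkspur: IR = (13.0% − 14.1%) / 11.6% = -0.095
Cedar: IR = (4.0% − 14.1%) / 1.7% = -5.941
Highest: Larkspur (-0.095).

Larkspur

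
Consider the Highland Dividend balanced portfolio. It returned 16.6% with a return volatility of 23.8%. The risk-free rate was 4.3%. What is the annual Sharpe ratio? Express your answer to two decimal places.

Sharpe = (Rp − Rf) / σp = (16.6% − 4.3%) / 23.8% = 12.30% / 23.8% = 0.5168

0.52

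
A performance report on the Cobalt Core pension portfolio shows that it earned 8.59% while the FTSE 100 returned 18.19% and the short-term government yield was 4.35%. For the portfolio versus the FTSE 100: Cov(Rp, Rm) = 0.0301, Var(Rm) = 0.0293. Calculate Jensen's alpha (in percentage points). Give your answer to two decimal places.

β = Cov / Var = 0.0301 / 0.0293 = 1.0273
E[R] = Rf + β(Rm − Rf) = 4.35% + 1.0273 × (18.19% − 4.35%) = 18.5678%
α = Rp − E[R] = 8.59% − 18.5678% = -9.9778

-9.98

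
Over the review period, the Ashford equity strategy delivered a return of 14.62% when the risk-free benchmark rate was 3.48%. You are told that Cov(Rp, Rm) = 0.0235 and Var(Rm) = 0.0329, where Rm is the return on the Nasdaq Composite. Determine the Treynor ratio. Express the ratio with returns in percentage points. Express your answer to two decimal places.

β = Cov / Var = 0.0235 / 0.0329 = 0.7143
Treynor = (Rp − Rf) / β = (14.62% − 3.48%) / 0.7143 = 11.14 / 0.7143 = 15.5957

15.60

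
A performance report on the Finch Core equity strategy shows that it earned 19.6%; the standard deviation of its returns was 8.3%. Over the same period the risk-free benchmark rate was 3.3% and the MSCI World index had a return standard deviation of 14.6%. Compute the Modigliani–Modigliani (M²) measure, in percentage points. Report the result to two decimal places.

Sharpe = (Rp − Rf) / σp = (19.6% − 3.3%) / 8.3% = 1.9639
M² = Rf + Sharpe × σm = 3.3% + 1.9639 × 14.6% = 31.9729%

31.97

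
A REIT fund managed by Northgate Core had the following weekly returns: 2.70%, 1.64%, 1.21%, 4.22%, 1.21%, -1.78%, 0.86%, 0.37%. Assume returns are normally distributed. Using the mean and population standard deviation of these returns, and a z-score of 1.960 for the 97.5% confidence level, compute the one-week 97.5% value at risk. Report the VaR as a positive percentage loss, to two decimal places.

μ = (2.7 + 1.64 + 1.21 + 4.22 + 1.21 − 1.78 + 0.86 + 0.37) / 8 = 10.430 / 8 = 1.3038%
Population σ = √[Σ(r − μ)² / 8] = √[21.1630 / 8] = √2.6454 = 1.6265%
VaR = −(μ − z·σ) = −(1.3038 − 1.960 × 1.6265) = −(-1.8841) = 1.8841%

1.88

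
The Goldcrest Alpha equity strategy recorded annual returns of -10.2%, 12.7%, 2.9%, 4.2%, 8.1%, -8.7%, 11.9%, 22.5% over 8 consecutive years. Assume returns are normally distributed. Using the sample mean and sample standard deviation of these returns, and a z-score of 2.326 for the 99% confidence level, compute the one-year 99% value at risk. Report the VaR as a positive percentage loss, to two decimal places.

20.13

Mean return r̄ = 43.40 / 8 = 5.4250%
Sample std dev = √[845.0950 / 7] = 10.9876%
VaR = −(r̄ − z·σ) = −(5.4250 − 2.326 × 10.9876) = −(-20.1322) = 20.1322%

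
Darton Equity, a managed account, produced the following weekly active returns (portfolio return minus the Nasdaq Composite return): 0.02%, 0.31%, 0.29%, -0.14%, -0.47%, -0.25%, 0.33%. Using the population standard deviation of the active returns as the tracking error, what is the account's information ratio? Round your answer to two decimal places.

μ = (0.02 + 0.31 + 0.29 − 0.14 − 0.47 − 0.25 + 0.33) / 7 = 0.090 / 7 = 0.0129%
Σ(r − μ)² = (0.02 − 0.0129)² + (0.31 − 0.0129)² + (0.29 − 0.0129)² + … = 0.5913
population σ = √(0.5913 / 7) = √0.0845 = 0.2907%
IR = μ / tracking error = 0.0129 / 0.2907 = 0.0444

0.04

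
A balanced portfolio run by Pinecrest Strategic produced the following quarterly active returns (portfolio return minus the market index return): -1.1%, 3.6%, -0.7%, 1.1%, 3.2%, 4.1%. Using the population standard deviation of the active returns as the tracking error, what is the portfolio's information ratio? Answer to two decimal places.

0.82

Mean return r̄ = 10.20 / 6 = 1.7000%
Σ(r − r̄)² = (-1.1 − 1.7000)² + (3.6 − 1.7000)² + … = 25.5800
population σ = √(25.5800 / 6) = √4.2633 = 2.0648%
IR = r̄ / tracking error = 1.7000 / 2.0648 = 0.8233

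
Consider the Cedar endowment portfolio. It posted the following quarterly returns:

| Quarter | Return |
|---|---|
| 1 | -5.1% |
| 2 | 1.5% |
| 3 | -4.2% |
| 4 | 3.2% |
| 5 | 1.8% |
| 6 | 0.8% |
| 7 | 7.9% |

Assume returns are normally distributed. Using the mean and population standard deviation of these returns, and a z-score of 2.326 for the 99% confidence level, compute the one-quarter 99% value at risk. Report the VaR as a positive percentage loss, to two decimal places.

Mean return μ = 5.90 / 7 = 0.8429%
Σ(r − μ)² = 117.4571; population σ = √(117.4571/7) = 4.0963%
VaR = −(μ − z·σ) = −(0.8429 − 2.326 × 4.0963) = −(-8.6851) = 8.6851%

8.69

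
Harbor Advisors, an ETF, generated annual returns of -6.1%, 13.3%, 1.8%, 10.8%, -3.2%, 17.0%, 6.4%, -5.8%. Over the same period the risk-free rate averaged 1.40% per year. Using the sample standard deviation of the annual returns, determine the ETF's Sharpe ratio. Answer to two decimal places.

Mean return r̄ = 34.20 / 8 = 4.2750%
Σ(r − r̄)² = (-6.1 − 4.2750)² + (13.3 − 4.2750)² + (1.8 − 4.2750)² + … = 561.6150
sample σ = √(561.6150 / 7) = √80.2307 = 8.9572%
Sharpe = (r̄ − rf) / σ = (4.2750 − 1.4) / 8.9572 = 2.8750 / 8.9572 = 0.3210

0.32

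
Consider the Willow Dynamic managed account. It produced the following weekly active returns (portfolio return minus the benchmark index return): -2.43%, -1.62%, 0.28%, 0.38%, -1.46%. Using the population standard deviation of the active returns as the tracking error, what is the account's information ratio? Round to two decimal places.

μ = (-2.43 − 1.62 + 0.28 + 0.38 − 1.46) / 5 = -4.850 / 5 = -0.9700%
Σ(r − μ)² = 6.1792; population σ = √(6.1792/5) = 1.1117%
IR = μ / tracking error = -0.9700 / 1.1117 = -0.8725

-0.87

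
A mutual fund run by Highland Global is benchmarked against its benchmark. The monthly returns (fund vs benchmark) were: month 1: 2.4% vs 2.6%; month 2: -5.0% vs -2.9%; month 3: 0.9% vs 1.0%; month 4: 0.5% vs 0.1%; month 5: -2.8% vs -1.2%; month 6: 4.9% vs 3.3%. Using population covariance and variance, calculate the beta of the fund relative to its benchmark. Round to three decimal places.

1.505

r̄p = 0.1500%,  r̄m = 0.4833%
Cov = Σ(rp − r̄p)(rm − r̄m) / 6 = 6.7975
Var(rm) = Σ(rm − r̄m)² / 6 = 4.5181
β = Cov / Var = 6.7975 / 4.5181 = 1.5045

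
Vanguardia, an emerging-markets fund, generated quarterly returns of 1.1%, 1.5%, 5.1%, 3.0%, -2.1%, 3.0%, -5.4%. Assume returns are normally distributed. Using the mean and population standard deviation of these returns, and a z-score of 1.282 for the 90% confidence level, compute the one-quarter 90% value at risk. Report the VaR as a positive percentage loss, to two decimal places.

3.33

Mean return μ = 6.20 / 7 = 0.8857%
Population std dev = √[75.5486 / 7] = 3.2852%
VaR = −(μ − z·σ) = −(0.8857 − 1.282 × 3.2852) = −(-3.3259) = 3.3259%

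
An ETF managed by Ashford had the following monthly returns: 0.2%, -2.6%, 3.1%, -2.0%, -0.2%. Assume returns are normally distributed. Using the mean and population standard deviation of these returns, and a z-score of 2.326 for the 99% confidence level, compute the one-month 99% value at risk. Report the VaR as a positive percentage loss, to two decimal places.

4.95

μ = (0.2 − 2.6 + 3.1 − 2 − 0.2) / 5 = -0.3000%
Population σ = √[Σ(r − μ)² / 5] = √[20.0000 / 5] = √4.0000 = 2.0000%
VaR = −(μ − z·σ) = −(-0.3000 − 2.326 × 2.0000) = −(-4.9520) = 4.9520%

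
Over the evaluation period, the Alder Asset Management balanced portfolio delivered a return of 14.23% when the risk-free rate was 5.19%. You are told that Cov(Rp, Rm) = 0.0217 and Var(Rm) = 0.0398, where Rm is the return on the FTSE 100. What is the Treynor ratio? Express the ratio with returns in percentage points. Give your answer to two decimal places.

16.58

β = Cov / Var = 0.0217 / 0.0398 = 0.5452
Treynor = (Rp − Rf) / β = (14.23% − 5.19%) / 0.5452 = 9.04 / 0.5452 = 16.5811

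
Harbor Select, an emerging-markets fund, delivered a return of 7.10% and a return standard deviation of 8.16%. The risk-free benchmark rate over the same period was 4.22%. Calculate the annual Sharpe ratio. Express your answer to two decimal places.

Sharpe = (Rp − Rf) / σp = (7.10% − 4.22%) / 8.16% = 2.88% / 8.16% = 0.3529

0.35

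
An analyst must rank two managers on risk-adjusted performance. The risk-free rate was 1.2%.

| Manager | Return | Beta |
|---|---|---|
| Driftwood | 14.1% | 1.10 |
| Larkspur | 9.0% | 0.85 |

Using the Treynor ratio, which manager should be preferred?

Driftwood

Driftwood: Treynor = (14.1% − 1.2%) / 1.10 = 11.727
Larkspur: Treynor = (9.0% − 1.2%) / 0.85 = 9.176
Highest: Driftwood (11.727).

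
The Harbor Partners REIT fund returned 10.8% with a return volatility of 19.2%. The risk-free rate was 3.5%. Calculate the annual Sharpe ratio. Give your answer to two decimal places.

Sharpe = (Rp − Rf) / σp = (10.8% − 3.5%) / 19.2% = 7.30% / 19.2% = 0.3802

0.38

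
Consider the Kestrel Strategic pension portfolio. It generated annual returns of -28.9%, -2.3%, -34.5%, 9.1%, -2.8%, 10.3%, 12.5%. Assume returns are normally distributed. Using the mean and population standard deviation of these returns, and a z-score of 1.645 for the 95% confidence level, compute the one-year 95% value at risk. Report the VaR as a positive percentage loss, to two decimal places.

μ = (-28.9 − 2.3 − 34.5 + 9.1 − 2.8 + 10.3 + 12.5) / 7 = -36.60 / 7 = -5.2286%
Σ(r − μ)² = (-28.9 − (-5.2286))² + (-2.3 − (-5.2286))² + … = 2192.3743
population σ = √(2192.3743 / 7) = √313.1963 = 17.6974%
VaR = −(μ − z·σ) = −(-5.2286 − 1.645 × 17.6974) = −(-34.3408) = 34.3408%

34.34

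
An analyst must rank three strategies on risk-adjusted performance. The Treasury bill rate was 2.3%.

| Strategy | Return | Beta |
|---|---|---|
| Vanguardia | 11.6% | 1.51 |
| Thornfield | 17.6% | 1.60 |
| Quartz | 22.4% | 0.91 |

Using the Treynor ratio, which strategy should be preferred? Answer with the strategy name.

Vanguardia: Treynor = (11.6% − 2.3%) / 1.51 = 6.159
Thornfield: Treynor = (17.6% − 2.3%) / 1.60 = 9.563
Quartz: Treynor = (22.4% − 2.3%) / 0.91 = 22.088
Highest: Quartz (22.088).

Quartz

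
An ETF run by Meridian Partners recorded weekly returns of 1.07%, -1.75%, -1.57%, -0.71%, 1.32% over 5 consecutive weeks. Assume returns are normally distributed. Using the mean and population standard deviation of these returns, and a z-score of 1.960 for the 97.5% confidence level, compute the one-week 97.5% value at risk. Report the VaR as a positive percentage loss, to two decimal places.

2.87

μ = (1.07 − 1.75 − 1.57 − 0.71 + 1.32) / 5 = -1.640 / 5 = -0.3280%
Population std dev = √[8.3809 / 5] = 1.2947%
VaR = −(μ − z·σ) = −(-0.3280 − 1.960 × 1.2947) = −(-2.8656) = 2.8656%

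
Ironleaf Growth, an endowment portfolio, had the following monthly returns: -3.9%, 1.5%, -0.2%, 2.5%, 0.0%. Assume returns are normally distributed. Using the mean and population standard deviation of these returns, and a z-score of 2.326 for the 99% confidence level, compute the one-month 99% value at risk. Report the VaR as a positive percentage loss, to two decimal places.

r̄ = (-3.9 + 1.5 − 0.2 + 2.5 + 0) / 5 = -0.0200%
Σ(r − r̄)² = 23.7480; population σ = √(23.7480/5) = 2.1794%
VaR = −(r̄ − z·σ) = −(-0.0200 − 2.326 × 2.1794) = −(-5.0893) = 5.0893%

5.09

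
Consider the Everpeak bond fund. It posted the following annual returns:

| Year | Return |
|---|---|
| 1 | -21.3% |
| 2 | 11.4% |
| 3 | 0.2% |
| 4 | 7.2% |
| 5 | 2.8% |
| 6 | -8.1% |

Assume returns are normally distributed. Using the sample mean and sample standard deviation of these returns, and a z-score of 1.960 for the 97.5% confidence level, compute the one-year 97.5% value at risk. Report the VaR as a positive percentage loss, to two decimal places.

r̄ = (-21.3 + 11.4 + 0.2 + 7.2 + 2.8 − 8.1) / 6 = -1.3000%
Sample σ = √[Σ(r − r̄)² / 5] = √[698.8400 / 5] = √139.7680 = 11.8224%
VaR = −(r̄ − z·σ) = −(-1.3000 − 1.960 × 11.8224) = −(-24.4719) = 24.4719%

24.47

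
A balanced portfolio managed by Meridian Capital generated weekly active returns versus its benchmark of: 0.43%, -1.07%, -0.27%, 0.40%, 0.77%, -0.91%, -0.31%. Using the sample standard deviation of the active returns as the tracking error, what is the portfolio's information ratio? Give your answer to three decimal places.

Mean return μ = -0.960 / 7 = -0.1371%
Σ(r − μ)² = (0.43 − (-0.1371))² + (-1.07 − (-0.1371))² + … = 2.9481
sample σ = √(2.9481 / 6) = √0.4914 = 0.7010%
IR = μ / tracking error = -0.1371 / 0.7010 = -0.1956

-0.196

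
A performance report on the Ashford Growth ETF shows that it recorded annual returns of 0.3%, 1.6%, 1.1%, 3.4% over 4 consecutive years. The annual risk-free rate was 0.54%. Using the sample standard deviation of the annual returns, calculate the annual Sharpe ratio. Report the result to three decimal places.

0.807

r̄ = (0.3 + 1.6 + 1.1 + 3.4) / 4 = 6.40 / 4 = 1.6000%
Sample std dev = √[5.1800 / 3] = 1.3140%
Sharpe = (r̄ − rf) / σ = (1.6000 − 0.54) / 1.3140 = 1.0600 / 1.3140 = 0.8067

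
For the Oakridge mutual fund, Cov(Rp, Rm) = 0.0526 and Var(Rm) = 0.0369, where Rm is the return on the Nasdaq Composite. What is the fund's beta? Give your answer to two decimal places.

β = Cov(Rp, Rm) / Var(Rm) = 0.0526 / 0.0369 = 1.4255

1.43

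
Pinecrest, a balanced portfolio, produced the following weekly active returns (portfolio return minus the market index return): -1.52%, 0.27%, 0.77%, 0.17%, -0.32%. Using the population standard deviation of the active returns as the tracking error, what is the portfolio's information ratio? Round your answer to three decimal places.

μ = (-1.52 + 0.27 + 0.77 + 0.17 − 0.32) / 5 = -0.1260%
Population std dev = √[3.0281 / 5] = 0.7782%
IR = μ / tracking error = -0.1260 / 0.7782 = -0.1619

-0.162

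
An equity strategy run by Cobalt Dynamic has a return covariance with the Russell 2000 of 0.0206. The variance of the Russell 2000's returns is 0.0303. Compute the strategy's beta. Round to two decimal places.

0.68

β = Cov(Rp, Rm) / Var(Rm) = 0.0206 / 0.0303 = 0.6799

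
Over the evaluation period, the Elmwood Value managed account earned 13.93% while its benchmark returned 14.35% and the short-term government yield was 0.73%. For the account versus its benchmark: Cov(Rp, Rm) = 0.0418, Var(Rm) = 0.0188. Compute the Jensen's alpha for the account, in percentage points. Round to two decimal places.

β = Cov / Var = 0.0418 / 0.0188 = 2.2234
E[R] = Rf + β(Rm − Rf) = 0.73% + 2.2234 × (14.35% − 0.73%) = 31.0127%
α = Rp − E[R] = 13.93% − 31.0127% = -17.0827

-17.08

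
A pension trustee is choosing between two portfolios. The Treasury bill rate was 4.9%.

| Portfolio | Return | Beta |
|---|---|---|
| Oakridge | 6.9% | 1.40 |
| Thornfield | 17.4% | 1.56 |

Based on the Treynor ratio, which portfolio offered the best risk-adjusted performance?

Thornfield

Oakridge: Treynor = (6.9% − 4.9%) / 1.40 = 1.429
Thornfield: Treynor = (17.4% − 4.9%) / 1.56 = 8.013
Highest: Thornfield (8.013).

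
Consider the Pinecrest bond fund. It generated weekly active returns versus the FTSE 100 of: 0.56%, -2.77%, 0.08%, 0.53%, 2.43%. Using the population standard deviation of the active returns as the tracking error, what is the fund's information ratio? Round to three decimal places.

μ = (0.56 − 2.77 + 0.08 + 0.53 + 2.43) / 5 = 0.1660%
Σ(r − μ)² = 14.0409; population σ = √(14.0409/5) = 1.6758%
IR = μ / tracking error = 0.1660 / 1.6758 = 0.0991

0.099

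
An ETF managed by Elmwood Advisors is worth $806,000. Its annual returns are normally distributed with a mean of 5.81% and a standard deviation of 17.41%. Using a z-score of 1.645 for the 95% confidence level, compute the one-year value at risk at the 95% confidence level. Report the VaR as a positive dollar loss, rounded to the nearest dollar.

$184,005

Return at the 95% tail: μ − z·σ = 5.81% − 1.645 × 17.41% = 5.81 − 28.63945 = -22.82945%
VaR = −(-22.82945%) × $806,000 = 22.82945% × $806,000 = $184,005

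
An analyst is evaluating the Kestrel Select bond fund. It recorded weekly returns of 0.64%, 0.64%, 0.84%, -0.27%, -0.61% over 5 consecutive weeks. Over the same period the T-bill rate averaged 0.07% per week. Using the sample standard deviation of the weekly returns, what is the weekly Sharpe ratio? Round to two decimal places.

μ = (0.64 + 0.64 + 0.84 − 0.27 − 0.61) / 5 = 0.2480%
Σ(r − μ)² = (0.64 − 0.2480)² + (0.64 − 0.2480)² + … = 1.6623
sample σ = √(1.6623 / 4) = √0.4156 = 0.6447%
Sharpe = (μ − rf) / σ = (0.2480 − 0.07) / 0.6447 = 0.1780 / 0.6447 = 0.2761

0.28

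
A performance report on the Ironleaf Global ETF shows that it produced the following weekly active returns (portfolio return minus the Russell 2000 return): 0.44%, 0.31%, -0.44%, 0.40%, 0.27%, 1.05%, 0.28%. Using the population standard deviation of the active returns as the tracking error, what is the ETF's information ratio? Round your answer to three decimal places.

0.820

Mean return r̄ = 2.310 / 7 = 0.3300%
Population std dev = √[1.1348 / 7] = 0.4026%
IR = r̄ / tracking error = 0.3300 / 0.4026 = 0.8197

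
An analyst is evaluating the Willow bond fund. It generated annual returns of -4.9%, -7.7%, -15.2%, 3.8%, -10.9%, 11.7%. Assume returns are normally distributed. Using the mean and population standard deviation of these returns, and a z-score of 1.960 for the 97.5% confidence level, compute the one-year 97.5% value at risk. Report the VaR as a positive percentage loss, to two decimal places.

21.67

μ = (-4.9 − 7.7 − 15.2 + 3.8 − 10.9 + 11.7) / 6 = -3.8667%
Σ(r − μ)² = (-4.9 − (-3.8667))² + (-7.7 − (-3.8667))² + (-15.2 − (-3.8667))² + … = 494.7733
σ = √[494.7733 / 6] = 9.0809%
VaR = −(μ − z·σ) = −(-3.8667 − 1.960 × 9.0809) = −(-21.6653) = 21.6653%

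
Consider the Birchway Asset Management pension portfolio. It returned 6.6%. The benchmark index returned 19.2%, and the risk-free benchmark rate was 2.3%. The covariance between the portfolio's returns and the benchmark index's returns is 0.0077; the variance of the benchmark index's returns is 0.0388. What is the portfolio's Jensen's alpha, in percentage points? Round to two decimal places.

0.95

β = Cov / Var = 0.0077 / 0.0388 = 0.1985
E[R] = Rf + β(Rm − Rf) = 2.3% + 0.1985 × (19.2% − 2.3%) = 5.6547%
α = Rp − E[R] = 6.6% − 5.6547% = 0.9453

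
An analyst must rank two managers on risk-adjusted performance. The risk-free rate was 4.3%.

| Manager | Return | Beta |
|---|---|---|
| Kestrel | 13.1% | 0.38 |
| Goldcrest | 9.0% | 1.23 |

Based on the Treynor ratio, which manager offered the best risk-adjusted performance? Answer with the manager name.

Kestrel: Treynor = (13.1% − 4.3%) / 0.38 = 23.158
Goldcrest: Treynor = (9.0% − 4.3%) / 1.23 = 3.821
Highest: Kestrel (23.158).

Kestrel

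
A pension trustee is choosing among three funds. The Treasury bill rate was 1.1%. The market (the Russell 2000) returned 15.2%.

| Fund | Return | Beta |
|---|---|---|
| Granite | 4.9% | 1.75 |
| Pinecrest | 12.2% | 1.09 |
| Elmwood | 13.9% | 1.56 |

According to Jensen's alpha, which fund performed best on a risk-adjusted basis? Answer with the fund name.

Granite: α = 4.9% − [1.1% + 1.75 × (15.2% − 1.1%)] = -20.875
Pinecrest: α = 12.2% − [1.1% + 1.09 × (15.2% − 1.1%)] = -4.269
Elmwood: α = 13.9% − [1.1% + 1.56 × (15.2% − 1.1%)] = -9.196
Highest: Pinecrest (-4.269).

Pinecrest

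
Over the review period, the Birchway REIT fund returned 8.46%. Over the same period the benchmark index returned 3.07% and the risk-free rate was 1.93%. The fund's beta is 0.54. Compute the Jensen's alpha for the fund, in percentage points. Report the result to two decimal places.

5.91

CAPM expected return = Rf + β(Rm − Rf) = 1.93% + 0.54 × (3.07% − 1.93%) = 1.93 + 0.54 × 1.14 = 2.5456%
Jensen's α = Rp − E[R] = 8.46% − 2.5456% = 5.9144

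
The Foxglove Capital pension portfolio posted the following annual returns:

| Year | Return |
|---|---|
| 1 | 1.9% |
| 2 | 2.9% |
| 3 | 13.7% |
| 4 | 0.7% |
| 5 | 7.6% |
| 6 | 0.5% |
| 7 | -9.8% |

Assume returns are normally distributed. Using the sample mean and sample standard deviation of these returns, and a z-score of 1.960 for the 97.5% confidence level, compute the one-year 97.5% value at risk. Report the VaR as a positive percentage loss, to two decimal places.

11.60

r̄ = (1.9 + 2.9 + 13.7 + 0.7 + 7.6 + 0.5 − 9.8) / 7 = 17.50 / 7 = 2.5000%
Sample σ = √[Σ(r − r̄)² / 6] = √[310.5000 / 6] = √51.7500 = 7.1937%
VaR = −(r̄ − z·σ) = −(2.5000 − 1.960 × 7.1937) = −(-11.5997) = 11.5997%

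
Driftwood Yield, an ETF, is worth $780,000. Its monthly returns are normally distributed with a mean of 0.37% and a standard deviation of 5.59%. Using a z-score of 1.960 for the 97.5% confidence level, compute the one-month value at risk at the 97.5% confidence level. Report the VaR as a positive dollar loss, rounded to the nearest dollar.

Return at the 97.5% tail: μ − z·σ = 0.37% − 1.960 × 5.59% = 0.37 − 10.9564 = -10.5864%
VaR = −(-10.5864%) × $780,000 = 10.5864% × $780,000 = $82,574

$82,574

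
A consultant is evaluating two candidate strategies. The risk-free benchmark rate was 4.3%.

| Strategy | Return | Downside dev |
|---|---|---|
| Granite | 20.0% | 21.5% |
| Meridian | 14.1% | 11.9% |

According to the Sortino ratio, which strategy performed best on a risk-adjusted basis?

Meridian

Granite: Sortino ratio = (20.0% − 4.3%) / 21.5% = 0.730
Meridian: Sortino ratio = (14.1% − 4.3%) / 11.9% = 0.824
Highest: Meridian (0.824).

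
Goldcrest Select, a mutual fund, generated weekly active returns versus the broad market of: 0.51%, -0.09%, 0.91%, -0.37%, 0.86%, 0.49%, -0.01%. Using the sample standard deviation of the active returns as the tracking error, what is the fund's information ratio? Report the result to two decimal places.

0.67

r̄ = (0.51 − 0.09 + 0.91 − 0.37 + 0.86 + 0.49 − 0.01) / 7 = 0.3286%
Sample std dev = √[1.4573 / 6] = 0.4928%
IR = r̄ / tracking error = 0.3286 / 0.4928 = 0.6668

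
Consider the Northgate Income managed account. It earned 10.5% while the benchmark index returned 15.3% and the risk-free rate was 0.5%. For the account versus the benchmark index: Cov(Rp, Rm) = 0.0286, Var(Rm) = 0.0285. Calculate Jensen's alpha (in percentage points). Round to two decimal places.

-4.85

β = Cov / Var = 0.0286 / 0.0285 = 1.0035
E[R] = Rf + β(Rm − Rf) = 0.5% + 1.0035 × (15.3% − 0.5%) = 15.3518%
α = Rp − E[R] = 10.5% − 15.3518% = -4.8518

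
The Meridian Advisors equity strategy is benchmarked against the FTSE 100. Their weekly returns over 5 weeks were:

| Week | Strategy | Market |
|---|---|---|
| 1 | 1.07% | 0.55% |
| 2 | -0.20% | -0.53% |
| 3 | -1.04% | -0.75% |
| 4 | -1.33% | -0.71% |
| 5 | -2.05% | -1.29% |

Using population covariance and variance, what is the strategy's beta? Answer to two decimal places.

1.71

r̄p = -0.7100%,  r̄m = -0.5460%
Cov = Σ(rp − r̄p)(rm − r̄m) / 5 = 0.6250
Var(rm) = Σ(rm − r̄m)² / 5 = 0.3647
β = Cov / Var = 0.6250 / 0.3647 = 1.7137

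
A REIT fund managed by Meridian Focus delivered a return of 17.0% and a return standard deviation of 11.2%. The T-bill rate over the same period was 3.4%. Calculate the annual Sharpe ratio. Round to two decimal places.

1.21

Sharpe = (Rp − Rf) / σp = (17.0% − 3.4%) / 11.2% = 13.60% / 11.2% = 1.2143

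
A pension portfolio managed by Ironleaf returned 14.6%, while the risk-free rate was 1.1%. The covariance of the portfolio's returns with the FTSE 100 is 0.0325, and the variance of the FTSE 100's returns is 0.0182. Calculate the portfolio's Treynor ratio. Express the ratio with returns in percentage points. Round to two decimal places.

7.56

β = Cov / Var = 0.0325 / 0.0182 = 1.7857
Treynor = (Rp − Rf) / β = (14.6% − 1.1%) / 1.7857 = 13.50 / 1.7857 = 7.5601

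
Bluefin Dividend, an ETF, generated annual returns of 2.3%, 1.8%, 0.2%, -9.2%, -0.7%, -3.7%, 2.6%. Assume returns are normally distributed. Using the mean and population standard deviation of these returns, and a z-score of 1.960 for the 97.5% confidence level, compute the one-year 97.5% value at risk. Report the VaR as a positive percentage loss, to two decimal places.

8.65

Mean return r̄ = -6.70 / 7 = -0.9571%
Σ(r − r̄)² = (2.3 − (-0.9571))² + (1.8 − (-0.9571))² + (0.2 − (-0.9571))² + … = 107.7371
σ = √[107.7371 / 7] = 3.9231%
VaR = −(r̄ − z·σ) = −(-0.9571 − 1.960 × 3.9231) = −(-8.6464) = 8.6464%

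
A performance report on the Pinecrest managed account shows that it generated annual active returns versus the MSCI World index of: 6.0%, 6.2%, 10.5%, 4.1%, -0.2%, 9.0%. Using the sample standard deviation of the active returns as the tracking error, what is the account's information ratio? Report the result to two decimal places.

Mean return r̄ = 35.60 / 6 = 5.9333%
Σ(r − r̄)² = 71.3133; sample σ = √(71.3133/5) = 3.7766%
IR = r̄ / tracking error = 5.9333 / 3.7766 = 1.5711

1.57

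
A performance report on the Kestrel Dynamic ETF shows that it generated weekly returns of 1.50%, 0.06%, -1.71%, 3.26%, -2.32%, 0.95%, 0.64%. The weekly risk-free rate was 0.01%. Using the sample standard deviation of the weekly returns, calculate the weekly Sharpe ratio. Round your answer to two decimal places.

r̄ = (1.5 + 0.06 − 1.71 + 3.26 − 2.32 + 0.95 + 0.64) / 7 = 2.380 / 7 = 0.3400%
Σ(r − r̄)² = (1.5 − 0.3400)² + (0.06 − 0.3400)² + (-1.71 − 0.3400)² + … = 21.6906
σ = √[21.6906 / 6] = 1.9013%
Sharpe = (r̄ − rf) / σ = (0.3400 − 0.01) / 1.9013 = 0.3300 / 1.9013 = 0.1736

0.17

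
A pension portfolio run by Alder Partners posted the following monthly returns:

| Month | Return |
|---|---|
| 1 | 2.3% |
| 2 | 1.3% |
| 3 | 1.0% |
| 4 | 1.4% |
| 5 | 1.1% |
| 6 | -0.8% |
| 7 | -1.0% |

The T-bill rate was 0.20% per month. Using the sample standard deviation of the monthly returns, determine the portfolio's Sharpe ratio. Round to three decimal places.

r̄ = (2.3 + 1.3 + 1 + 1.4 + 1.1 − 0.8 − 1) / 7 = 0.7571%
Σ(r − r̄)² = 8.7771; sample σ = √(8.7771/6) = 1.2095%
Sharpe = (r̄ − rf) / σ = (0.7571 − 0.2) / 1.2095 = 0.5571 / 1.2095 = 0.4606

0.461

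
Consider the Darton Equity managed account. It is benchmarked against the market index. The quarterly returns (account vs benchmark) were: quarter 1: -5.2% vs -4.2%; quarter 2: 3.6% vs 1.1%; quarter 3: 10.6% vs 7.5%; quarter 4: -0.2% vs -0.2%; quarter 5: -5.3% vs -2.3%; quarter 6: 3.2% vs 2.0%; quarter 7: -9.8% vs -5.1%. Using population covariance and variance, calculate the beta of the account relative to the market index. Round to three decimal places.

r̄p = -0.4429%,  r̄m = -0.1714%
Cov = Σ(rp − r̄p)(rm − r̄m) / 7 = 24.7684
Var(rm) = Σ(rm − r̄m)² / 7 = 15.7478
β = Cov / Var = 24.7684 / 15.7478 = 1.5728

1.573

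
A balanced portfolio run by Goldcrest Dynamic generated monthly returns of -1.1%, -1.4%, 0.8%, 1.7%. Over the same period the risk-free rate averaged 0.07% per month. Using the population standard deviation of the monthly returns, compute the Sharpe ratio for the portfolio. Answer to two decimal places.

r̄ = (-1.1 − 1.4 + 0.8 + 1.7) / 4 = 0.0000%
Σ(r − r̄)² = (-1.1 − 0.0000)² + (-1.4 − 0.0000)² + … = 6.7000
σ = √[6.7000 / 4] = 1.2942%
Sharpe = (r̄ − rf) / σ = (0.0000 − 0.07) / 1.2942 = -0.0700 / 1.2942 = -0.0541

-0.05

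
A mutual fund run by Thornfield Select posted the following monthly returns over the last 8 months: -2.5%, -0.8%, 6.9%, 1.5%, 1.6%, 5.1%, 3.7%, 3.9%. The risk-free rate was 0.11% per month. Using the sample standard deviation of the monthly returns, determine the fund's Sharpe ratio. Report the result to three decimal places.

0.747

μ = (-2.5 − 0.8 + 6.9 + 1.5 + 1.6 + 5.1 + 3.7 + 3.9) / 8 = 19.40 / 8 = 2.4250%
Sample std dev = √[67.1750 / 7] = 3.0978%
Sharpe = (μ − rf) / σ = (2.4250 − 0.11) / 3.0978 = 2.3150 / 3.0978 = 0.7473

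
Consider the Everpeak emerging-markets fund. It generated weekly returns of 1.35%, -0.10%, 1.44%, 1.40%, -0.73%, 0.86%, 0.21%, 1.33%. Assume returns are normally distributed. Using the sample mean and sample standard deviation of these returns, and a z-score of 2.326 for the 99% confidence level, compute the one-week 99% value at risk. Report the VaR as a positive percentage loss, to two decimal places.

1.21

μ = (1.35 − 0.1 + 1.44 + 1.4 − 0.73 + 0.86 + 0.21 + 1.33) / 8 = 0.7200%
Sample σ = √[Σ(r − μ)² / 7] = √[4.8044 / 7] = √0.6863 = 0.8284%
VaR = −(μ − z·σ) = −(0.7200 − 2.326 × 0.8284) = −(-1.2069) = 1.2069%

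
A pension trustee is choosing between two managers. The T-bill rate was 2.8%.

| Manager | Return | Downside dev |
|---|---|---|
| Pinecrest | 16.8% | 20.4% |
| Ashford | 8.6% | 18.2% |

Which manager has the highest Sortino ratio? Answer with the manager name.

Pinecrest

Pinecrest: Sortino ratio = (16.8% − 2.8%) / 20.4% = 0.686
Ashford: Sortino ratio = (8.6% − 2.8%) / 18.2% = 0.319
Highest: Pinecrest (0.686).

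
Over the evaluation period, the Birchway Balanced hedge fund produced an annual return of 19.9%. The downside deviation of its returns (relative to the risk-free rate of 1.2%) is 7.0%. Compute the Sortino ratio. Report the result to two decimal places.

Sortino = (Rp − Rf) / σd = (19.9% − 1.2%) / 7.0% = 18.70% / 7.0% = 2.6714

2.67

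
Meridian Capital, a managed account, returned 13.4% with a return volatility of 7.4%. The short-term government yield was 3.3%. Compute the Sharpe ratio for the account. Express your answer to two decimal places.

Sharpe = (Rp − Rf) / σp = (13.4% − 3.3%) / 7.4% = 10.10% / 7.4% = 1.3649

1.36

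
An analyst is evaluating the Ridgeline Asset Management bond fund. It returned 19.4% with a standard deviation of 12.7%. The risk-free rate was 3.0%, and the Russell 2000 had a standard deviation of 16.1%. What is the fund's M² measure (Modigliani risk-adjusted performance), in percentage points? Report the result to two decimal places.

23.79

Sharpe = (Rp − Rf) / σp = (19.4% − 3.0%) / 12.7% = 1.2913
M² = Rf + Sharpe × σm = 3.0% + 1.2913 × 16.1% = 23.7899%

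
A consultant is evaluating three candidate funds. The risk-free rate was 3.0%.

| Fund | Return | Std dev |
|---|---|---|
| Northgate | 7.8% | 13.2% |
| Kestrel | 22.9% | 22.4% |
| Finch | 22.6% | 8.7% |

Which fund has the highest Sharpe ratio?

Finch

Northgate: Sharpe ratio = (7.8% − 3.0%) / 13.2% = 0.364
Kestrel: Sharpe ratio = (22.9% − 3.0%) / 22.4% = 0.888
Finch: Sharpe ratio = (22.6% − 3.0%) / 8.7% = 2.253
Highest: Finch (2.253).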